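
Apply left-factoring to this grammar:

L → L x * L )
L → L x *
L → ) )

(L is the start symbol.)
L → L x * L'
L' → L )
L' → ε
L → ) )

Left-factoring transforms A → αβ₁ | αβ₂ into A → αA' and A' → β₁ | β₂
(α is the longest common prefix among the alternatives). Repeat until
no nonterminal has two alternatives with a common prefix.

Round 1: L has alternatives sharing prefix 'L x *'. Introduce L': L → L x * L'
  Add: L' → L )
  Add: L' → ε

No remaining common prefixes — done.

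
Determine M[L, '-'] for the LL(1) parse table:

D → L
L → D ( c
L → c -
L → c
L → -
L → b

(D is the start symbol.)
To find M[L, '-'], we find productions for L where '-' is in the predict set (PREDICT(N → α) = (FIRST(α) \ {ε}) ∪ (FOLLOW(N) if α ⇒* ε)).

Relevant sets:
  FIRST(D) = { '-', 'b', 'c' }

L → D ( c: PREDICT = { '-', 'b', 'c' }
  '-' is in predict set, so this production goes in M[L, '-']
L → c -: PREDICT = { 'c' }
L → c: PREDICT = { 'c' }
L → -: PREDICT = { '-' }
  '-' is in predict set, so this production goes in M[L, '-']
L → b: PREDICT = { 'b' }

M[L, '-'] = L → D ( c, L → -  (a multiply-defined cell — the grammar is not LL(1))

Answer: L → D ( c, L → -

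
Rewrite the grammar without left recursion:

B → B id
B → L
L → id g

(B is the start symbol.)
B → L B'
B' → id B'
B' → ε
L → id g

B is directly left-recursive. The standard transformation for
  A → A α₁ | ... | A α_m | β₁ | ... | β_n
is
  A  → β₁ A' | ... | β_n A'
  A' → α₁ A' | ... | α_m A' | ε

B → L becomes B → L B'
B → B id becomes B' → id B'
Add B' → ε

Productions for other non-terminals are unchanged:
  L → id g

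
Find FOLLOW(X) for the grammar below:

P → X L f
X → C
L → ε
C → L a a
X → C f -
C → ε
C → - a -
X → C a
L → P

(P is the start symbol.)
In P → X L f: X is followed by L f, add FIRST(L f) \ {ε} = { '-', 'a', 'f' }

Taking the union: FOLLOW(X) = { '-', 'a', 'f' }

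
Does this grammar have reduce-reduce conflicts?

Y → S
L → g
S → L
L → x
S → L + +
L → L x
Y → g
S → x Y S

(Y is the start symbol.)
A reduce-reduce conflict occurs when an LR(0) state has two complete items [A → α .] and [B → β .] — both call for a reduction, and with no lookahead the parser cannot choose between them.

Augment with Y' → Y and build the canonical LR(0) collection (I0 = CLOSURE({[Y' → . Y]}), then GOTO on every symbol after a dot until no new states appear). It has 12 states:
  I0: { [L → . L x], [L → . g], [L → . x], [S → . L + +], [S → . L], [S → . x Y S], [Y → . S], [Y → . g], [Y' → . Y] }  — shift
  I1: { [L → L . x], [S → L . + +], [S → L .] }  — shift, reduce
  I2: { [Y → S .] }  — reduce
  I3: { [Y' → Y .] }  — accept
  I4: { [L → g .], [Y → g .] }  — 2 reduces
  I5: { [L → . L x], [L → . g], [L → . x], [L → x .], [S → . L + +], [S → . L], [S → . x Y S], [S → x . Y S], [Y → . S], [Y → . g] }  — shift, reduce
  I6: { [L → . L x], [L → . g], [L → . x], [S → . L + +], [S → . L], [S → . x Y S], [S → x Y . S] }  — shift
  I7: { [S → x Y S .] }  — reduce
  I8: { [L → g .] }  — reduce
  I9: { [S → L + . +] }  — shift
  I10: { [L → L x .] }  — reduce
  I11: { [S → L + + .] }  — reduce

I4 contains complete items [L → g .], [Y → g .] — reduce-reduce conflict.

Answer: Yes — I4: [L → g .] vs [Y → g .]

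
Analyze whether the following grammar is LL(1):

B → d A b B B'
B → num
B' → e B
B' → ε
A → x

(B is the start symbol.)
No. Predict set conflict for B': { 'e' }

A grammar is LL(1) if for each non-terminal N with multiple productions, the predict sets of those productions are pairwise disjoint, where PREDICT(N → α) = (FIRST(α) \ {ε}) ∪ (FOLLOW(N) if α ⇒* ε).

Relevant sets:
  FOLLOW(B') = { $, 'e' }

For B:
  PREDICT(B → d A b B B') = { 'd' }
  PREDICT(B → num) = { 'num' }
For B':
  PREDICT(B' → e B) = { 'e' }
  PREDICT(B' → ε) = { $, 'e' }
A has a single production, so nothing to check there.

Conflict found: Predict set conflict for B': { 'e' }
The grammar is NOT LL(1).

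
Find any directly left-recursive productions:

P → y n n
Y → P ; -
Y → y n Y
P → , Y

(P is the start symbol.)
Direct left recursion occurs when N → N α for some non-terminal N (the right-hand side begins with the left-hand side itself).

P → y n n: starts with y
Y → P ; -: starts with P
Y → y n Y: starts with y
P → , Y: starts with ','

No direct left recursion found.

Answer: No direct left recursion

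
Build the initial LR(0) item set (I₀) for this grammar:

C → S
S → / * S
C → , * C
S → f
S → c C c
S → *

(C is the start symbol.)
{ [C → . , * C], [C → . S], [C' → . C], [S → . *], [S → . / * S], [S → . c C c], [S → . f] }

First, augment the grammar with C' → C
I₀ = CLOSURE({ [C' → . C] }):
  [C' → . C] has the dot before C: add [C → . S], [C → . , * C]
  [C → . S] has the dot before S: add [S → . / * S], [S → . f], [S → . c C c], [S → . *]
No further items can be added.

I₀ = { [C → . , * C], [C → . S], [C' → . C], [S → . *], [S → . / * S], [S → . c C c], [S → . f] }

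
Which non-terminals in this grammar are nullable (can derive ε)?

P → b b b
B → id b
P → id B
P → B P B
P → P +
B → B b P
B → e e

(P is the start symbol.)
A non-terminal is nullable if it can derive ε (the empty string): either it has an ε-production, or it has a production whose right-hand side consists entirely of nullable non-terminals.

There are no ε-productions, so no non-terminal can derive ε.
No non-terminals are nullable.

Answer: None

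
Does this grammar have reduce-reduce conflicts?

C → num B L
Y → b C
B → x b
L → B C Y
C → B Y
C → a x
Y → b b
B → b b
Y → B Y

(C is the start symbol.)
Augment with C' → C and build the canonical LR(0) collection (I0 = CLOSURE({[C' → . C]}), then GOTO on every symbol after a dot until no new states appear). It has 21 states:
  I0: { [B → . b b], [B → . x b], [C → . B Y], [C → . a x], [C → . num B L], [C' → . C] }  — shift
  I1: { [B → . b b], [B → . x b], [C → B . Y], [Y → . B Y], [Y → . b C], [Y → . b b] }  — shift
  I2: { [C' → C .] }  — accept
  I3: { [C → a . x] }  — shift
  I4: { [B → b . b] }  — shift
  I5: { [B → . b b], [B → . x b], [C → num . B L] }  — shift
  I6: { [B → x . b] }  — shift
  I7: { [B → x b .] }  — reduce
  I8: { [B → . b b], [B → . x b], [C → num B . L], [L → . B C Y] }  — shift
  I9: { [B → . b b], [B → . x b], [C → . B Y], [C → . a x], [C → . num B L], [L → B . C Y] }  — shift
  I10: { [C → num B L .] }  — reduce
  I11: { [B → . b b], [B → . x b], [L → B C . Y], [Y → . B Y], [Y → . b C], [Y → . b b] }  — shift
  I12: { [B → . b b], [B → . x b], [Y → . B Y], [Y → . b C], [Y → . b b], [Y → B . Y] }  — shift
  I13: { [L → B C Y .] }  — reduce
  I14: { [B → . b b], [B → . x b], [B → b . b], [C → . B Y], [C → . a x], [C → . num B L], [Y → b . C], [Y → b . b] }  — shift
  I15: { [Y → b C .] }  — reduce
  I16: { [B → b . b], [B → b b .], [Y → b b .] }  — shift, 2 reduces
  I17: { [B → b b .] }  — reduce
  I18: { [Y → B Y .] }  — reduce
  I19: { [C → a x .] }  — reduce
  I20: { [C → B Y .] }  — reduce

I16 contains complete items [B → b b .], [Y → b b .] — reduce-reduce conflict.

Answer: Yes — I16: [B → b b .] vs [Y → b b .]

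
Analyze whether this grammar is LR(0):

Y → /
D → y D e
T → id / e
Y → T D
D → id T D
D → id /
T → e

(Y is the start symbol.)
A grammar is LR(0) if no state in the canonical LR(0) collection has:
  - both a shift item (dot before a terminal) and a complete item (shift-reduce conflict), or
  - two or more complete items (reduce-reduce conflict; the accept item [Y' → Y .] counts as a complete item here).

Augment with Y' → Y and build the canonical LR(0) collection (I0 = CLOSURE({[Y' → . Y]}), then GOTO on every symbol after a dot until no new states appear). It has 16 states:
  I0: { [T → . e], [T → . id / e], [Y → . /], [Y → . T D], [Y' → . Y] }  — shift
  I1: { [Y → / .] }  — reduce
  I2: { [D → . id /], [D → . id T D], [D → . y D e], [Y → T . D] }  — shift
  I3: { [Y' → Y .] }  — accept
  I4: { [T → e .] }  — reduce
  I5: { [T → id . / e] }  — shift
  I6: { [T → id / . e] }  — shift
  I7: { [T → id / e .] }  — reduce
  I8: { [Y → T D .] }  — reduce
  I9: { [D → id . /], [D → id . T D], [T → . e], [T → . id / e] }  — shift
  I10: { [D → . id /], [D → . id T D], [D → . y D e], [D → y . D e] }  — shift
  I11: { [D → y D . e] }  — shift
  I12: { [D → y D e .] }  — reduce
  I13: { [D → id / .] }  — reduce
  I14: { [D → . id /], [D → . id T D], [D → . y D e], [D → id T . D] }  — shift
  I15: { [D → id T D .] }  — reduce

Every state is either a pure shift/goto state or contains exactly one complete item and nothing to shift — no conflicts. The grammar is LR(0).

Answer: Yes, the grammar is LR(0)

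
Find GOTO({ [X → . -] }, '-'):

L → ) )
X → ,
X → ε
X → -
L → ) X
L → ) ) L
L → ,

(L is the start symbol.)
{ [X → - .] }

GOTO(I, '-') = CLOSURE({ [A → αX.β] : [A → α.Xβ] ∈ I, X = '-' })

Items with dot before '-', with the dot advanced:
  [X → . -] → [X → - .]
Closure adds nothing (no advanced item has the dot before a non-terminal).

GOTO = { [X → - .] }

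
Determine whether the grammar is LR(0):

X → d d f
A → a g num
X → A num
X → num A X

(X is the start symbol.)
Yes, the grammar is LR(0)

A grammar is LR(0) if no state in the canonical LR(0) collection has:
  - both a shift item (dot before a terminal) and a complete item (shift-reduce conflict), or
  - two or more complete items (reduce-reduce conflict; the accept item [X' → X .] counts as a complete item here).

Augment with X' → X and build the canonical LR(0) collection (I0 = CLOSURE({[X' → . X]}), then GOTO on every symbol after a dot until no new states appear). It has 13 states:
  I0: { [A → . a g num], [X → . A num], [X → . d d f], [X → . num A X], [X' → . X] }  — shift
  I1: { [X → A . num] }  — shift
  I2: { [X' → X .] }  — accept
  I3: { [A → a . g num] }  — shift
  I4: { [X → d . d f] }  — shift
  I5: { [A → . a g num], [X → num . A X] }  — shift
  I6: { [A → . a g num], [X → . A num], [X → . d d f], [X → . num A X], [X → num A . X] }  — shift
  I7: { [X → num A X .] }  — reduce
  I8: { [X → d d . f] }  — shift
  I9: { [X → d d f .] }  — reduce
  I10: { [A → a g . num] }  — shift
  I11: { [A → a g num .] }  — reduce
  I12: { [X → A num .] }  — reduce

Every state is either a pure shift/goto state or contains exactly one complete item and nothing to shift — no conflicts. The grammar is LR(0).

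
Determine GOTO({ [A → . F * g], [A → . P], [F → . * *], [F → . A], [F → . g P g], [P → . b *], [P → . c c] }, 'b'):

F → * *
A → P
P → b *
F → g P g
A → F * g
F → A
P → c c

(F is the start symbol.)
{ [P → b . *] }

GOTO(I, 'b') = CLOSURE({ [A → αX.β] : [A → α.Xβ] ∈ I, X = 'b' })

Items with dot before 'b', with the dot advanced:
  [P → . b *] → [P → b . *]
Closure adds nothing (no advanced item has the dot before a non-terminal).

GOTO = { [P → b . *] }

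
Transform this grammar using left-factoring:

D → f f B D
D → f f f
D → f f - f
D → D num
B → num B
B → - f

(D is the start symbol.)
Left-factoring transforms A → αβ₁ | αβ₂ into A → αA' and A' → β₁ | β₂
(α is the longest common prefix among the alternatives). Repeat until
no nonterminal has two alternatives with a common prefix.

Round 1: D has alternatives sharing prefix 'f f'. Introduce D': D → f f D'
  Add: D' → B D
  Add: D' → f
  Add: D' → - f

No remaining common prefixes — done.

Resulting grammar:
D → f f D'
D' → B D
D' → f
D' → - f
D → D num
B → num B
B → - f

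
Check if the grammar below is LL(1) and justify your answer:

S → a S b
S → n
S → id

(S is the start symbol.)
Yes, the grammar is LL(1).

For S:
  PREDICT(S → a S b) = { 'a' }
  PREDICT(S → n) = { 'n' }
  PREDICT(S → id) = { 'id' }

All predict sets are disjoint. The grammar IS LL(1).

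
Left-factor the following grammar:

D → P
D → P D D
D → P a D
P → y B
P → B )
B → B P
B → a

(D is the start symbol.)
Left-factoring transforms A → αβ₁ | αβ₂ into A → αA' and A' → β₁ | β₂
(α is the longest common prefix among the alternatives). Repeat until
no nonterminal has two alternatives with a common prefix.

Round 1: D has alternatives sharing prefix 'P'. Introduce D': D → P D'
  Add: D' → ε
  Add: D' → D D
  Add: D' → a D

No remaining common prefixes — done.

Resulting grammar:
D → P D'
D' → ε
D' → D D
D' → a D
P → y B
P → B )
B → B P
B → a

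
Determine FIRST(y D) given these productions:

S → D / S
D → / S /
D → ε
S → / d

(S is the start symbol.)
{ 'y' }

To compute FIRST(y D), process the symbols left to right:
Symbol y is a terminal. Add 'y' and stop.
FIRST(y D) = { 'y' }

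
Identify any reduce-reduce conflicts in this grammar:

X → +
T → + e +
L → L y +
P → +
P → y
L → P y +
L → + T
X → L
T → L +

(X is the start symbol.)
A reduce-reduce conflict occurs when an LR(0) state has two complete items [A → α .] and [B → β .] — both call for a reduction, and with no lookahead the parser cannot choose between them.

Augment with X' → X and build the canonical LR(0) collection (I0 = CLOSURE({[X' → . X]}), then GOTO on every symbol after a dot until no new states appear). It has 16 states:
  I0: { [L → . + T], [L → . L y +], [L → . P y +], [P → . +], [P → . y], [X → . +], [X → . L], [X' → . X] }  — shift
  I1: { [L → + . T], [L → . + T], [L → . L y +], [L → . P y +], [P → + .], [P → . +], [P → . y], [T → . + e +], [T → . L +], [X → + .] }  — shift, 2 reduces
  I2: { [L → L . y +], [X → L .] }  — shift, reduce
  I3: { [L → P . y +] }  — shift
  I4: { [X' → X .] }  — accept
  I5: { [P → y .] }  — reduce
  I6: { [L → P y . +] }  — shift
  I7: { [L → P y + .] }  — reduce
  I8: { [L → L y . +] }  — shift
  I9: { [L → L y + .] }  — reduce
  I10: { [L → + . T], [L → . + T], [L → . L y +], [L → . P y +], [P → + .], [P → . +], [P → . y], [T → + . e +], [T → . + e +], [T → . L +] }  — shift, reduce
  I11: { [L → L . y +], [T → L . +] }  — shift
  I12: { [L → + T .] }  — reduce
  I13: { [T → L + .] }  — reduce
  I14: { [T → + e . +] }  — shift
  I15: { [T → + e + .] }  — reduce

I1 contains complete items [P → + .], [X → + .] — reduce-reduce conflict.

Answer: Yes — I1: [P → + .] vs [X → + .]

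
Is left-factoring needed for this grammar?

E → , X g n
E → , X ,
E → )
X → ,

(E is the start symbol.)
Yes, E has productions with common prefix ', X'

Left-factoring is needed when two productions for the same non-terminal
share a common prefix on the right-hand side.

Productions for E:
  E → , X g n
  E → , X ,
  E → )

Found common prefix ', X' in productions for E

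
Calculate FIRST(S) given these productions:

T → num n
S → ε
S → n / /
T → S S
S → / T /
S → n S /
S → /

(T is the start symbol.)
{ '/', 'n', ε }

To compute FIRST(S), examine every production with S on the left-hand side, reading each right-hand side left to right until a non-nullable symbol is reached.

From S → ε:
  - ε-production, so ε ∈ FIRST(S)
From S → n / /:
  - n is a terminal: add 'n' and stop
From S → / T /:
  - '/' is a terminal: add '/' and stop
From S → n S /:
  - n is a terminal: add 'n' and stop
From S → /:
  - '/' is a terminal: add '/' and stop

Collecting: FIRST(S) = { '/', 'n', ε }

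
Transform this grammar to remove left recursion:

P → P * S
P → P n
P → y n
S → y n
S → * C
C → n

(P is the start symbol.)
P → y n P'
P' → * S P'
P' → n P'
P' → ε
S → y n
S → * C
C → n

P is directly left-recursive. The standard transformation for
  A → A α₁ | ... | A α_m | β₁ | ... | β_n
is
  A  → β₁ A' | ... | β_n A'
  A' → α₁ A' | ... | α_m A' | ε

P → y n becomes P → y n P'
P → P * S becomes P' → * S P'
P → P n becomes P' → n P'
Add P' → ε

Productions for other non-terminals are unchanged:
  S → y n
  S → * C
  C → n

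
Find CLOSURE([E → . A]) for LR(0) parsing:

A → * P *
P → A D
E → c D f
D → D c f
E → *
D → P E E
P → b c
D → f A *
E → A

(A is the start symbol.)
To compute CLOSURE, for each item [A → α.Bβ] where B is a non-terminal, add [B → .γ] for all productions B → γ; repeat for the newly added items until nothing changes.

Start with: [E → . A]
  [E → . A] has the dot before A: add [A → . * P *]
No further items can be added.

CLOSURE = { [A → . * P *], [E → . A] }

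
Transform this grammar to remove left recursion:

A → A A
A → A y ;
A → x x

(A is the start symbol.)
A → x x A'
A' → A A'
A' → y ; A'
A' → ε

A is directly left-recursive. The standard transformation for
  A → A α₁ | ... | A α_m | β₁ | ... | β_n
is
  A  → β₁ A' | ... | β_n A'
  A' → α₁ A' | ... | α_m A' | ε

A → x x becomes A → x x A'
A → A A becomes A' → A A'
A → A y ; becomes A' → y ; A'
Add A' → ε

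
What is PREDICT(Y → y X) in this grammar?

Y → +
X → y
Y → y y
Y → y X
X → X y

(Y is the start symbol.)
{ 'y' }

PREDICT(Y → y X) = (FIRST(RHS) \ {ε}) ∪ (FOLLOW(Y) if ε ∈ FIRST(RHS), i.e. RHS ⇒* ε)
FIRST(y X) = { 'y' }
ε ∉ FIRST(y X), so FOLLOW(Y) is not added.
PREDICT(Y → y X) = { 'y' }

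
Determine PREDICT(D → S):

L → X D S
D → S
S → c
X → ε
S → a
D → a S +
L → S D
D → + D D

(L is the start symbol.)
{ 'a', 'c' }

PREDICT(D → S) = (FIRST(RHS) \ {ε}) ∪ (FOLLOW(D) if ε ∈ FIRST(RHS), i.e. RHS ⇒* ε)
FIRST(S) = { 'a', 'c' }
FIRST(S) = { 'a', 'c' }
ε ∉ FIRST(S), so FOLLOW(D) is not added.
PREDICT(D → S) = { 'a', 'c' }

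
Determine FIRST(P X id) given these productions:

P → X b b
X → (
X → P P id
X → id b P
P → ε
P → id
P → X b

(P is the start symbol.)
{ '(', 'id' }

FIRST sets of the non-terminals involved (from the grammar, by fixed-point iteration):
  FIRST(P) = { '(', 'id', ε }
  FIRST(X) = { '(', 'id' }

To compute FIRST(P X id), process the symbols left to right:
Symbol P is a non-terminal. Add FIRST(P) \ {ε} = { '(', 'id' }
P is nullable (ε ∈ FIRST(P)), continue to the next symbol.
Symbol X is a non-terminal. Add FIRST(X) \ {ε} = { '(', 'id' }
X is not nullable (ε ∉ FIRST(X)), so stop here.
FIRST(P X id) = { '(', 'id' }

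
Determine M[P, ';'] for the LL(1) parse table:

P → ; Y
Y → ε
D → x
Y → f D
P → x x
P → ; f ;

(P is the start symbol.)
P → ; Y, P → ; f ;

To find M[P, ';'], we find productions for P where ';' is in the predict set (PREDICT(N → α) = (FIRST(α) \ {ε}) ∪ (FOLLOW(N) if α ⇒* ε)).

P → ; Y: PREDICT = { ';' }
  ';' is in predict set, so this production goes in M[P, ';']
P → x x: PREDICT = { 'x' }
P → ; f ;: PREDICT = { ';' }
  ';' is in predict set, so this production goes in M[P, ';']

M[P, ';'] = P → ; Y, P → ; f ;  (a multiply-defined cell — the grammar is not LL(1))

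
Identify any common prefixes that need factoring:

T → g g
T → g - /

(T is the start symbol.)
Yes, T has productions with common prefix 'g'

Left-factoring is needed when two productions for the same non-terminal
share a common prefix on the right-hand side.

Productions for T:
  T → g g
  T → g - /

Found common prefix 'g' in productions for T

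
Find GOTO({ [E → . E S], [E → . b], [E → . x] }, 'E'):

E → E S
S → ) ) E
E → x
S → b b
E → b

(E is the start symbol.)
{ [E → E . S], [S → . ) ) E], [S → . b b] }

GOTO(I, 'E') = CLOSURE({ [A → αX.β] : [A → α.Xβ] ∈ I, X = 'E' })

Items with dot before 'E', with the dot advanced:
  [E → . E S] → [E → E . S]
Closure of the advanced items:
  [E → E . S] has the dot before S: add [S → . ) ) E], [S → . b b]

GOTO = { [E → E . S], [S → . ) ) E], [S → . b b] }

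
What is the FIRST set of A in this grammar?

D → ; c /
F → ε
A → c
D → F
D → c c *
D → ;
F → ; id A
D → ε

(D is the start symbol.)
{ 'c' }

To compute FIRST(A), examine every production with A on the left-hand side, reading each right-hand side left to right until a non-nullable symbol is reached.

From A → c:
  - c is a terminal: add 'c' and stop

Collecting: FIRST(A) = { 'c' }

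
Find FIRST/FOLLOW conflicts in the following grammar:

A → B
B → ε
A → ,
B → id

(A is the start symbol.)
No FIRST/FOLLOW conflicts.

Nullable non-terminals: A, B.
FIRST sets used below: FIRST(B) = { 'id', ε }

A: nullable alternative(s) A → B; FOLLOW(A) = { $ }
  A → B: FIRST \ {ε} = { 'id' } — this is the only nullable alternative, skip
  A → ,: FIRST \ {ε} = { ',' } — disjoint from FOLLOW(A)

B: nullable alternative(s) B → ε; FOLLOW(B) = { $ }
  B → ε: FIRST \ {ε} = { } — this is the only nullable alternative, skip
  B → id: FIRST \ {ε} = { 'id' } — disjoint from FOLLOW(B)

No FIRST/FOLLOW conflicts found.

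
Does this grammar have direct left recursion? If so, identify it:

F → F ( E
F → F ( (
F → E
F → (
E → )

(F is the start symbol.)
Yes, F is left-recursive

F → F ( E: LEFT RECURSIVE (starts with F)
F → F ( (: LEFT RECURSIVE (starts with F)
F → E: starts with E
F → (: starts with '('
E → ): starts with ')'

The grammar has direct left recursion on: F.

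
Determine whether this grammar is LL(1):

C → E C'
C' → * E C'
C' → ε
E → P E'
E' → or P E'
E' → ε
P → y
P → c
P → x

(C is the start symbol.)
A grammar is LL(1) if for each non-terminal N with multiple productions, the predict sets of those productions are pairwise disjoint, where PREDICT(N → α) = (FIRST(α) \ {ε}) ∪ (FOLLOW(N) if α ⇒* ε).

Relevant sets:
  FOLLOW(C') = { $ }
  FOLLOW(E') = { $, '*' }

For C':
  PREDICT(C' → '*' E C') = { '*' }
  PREDICT(C' → ε) = { $ }
For E':
  PREDICT(E' → or P E') = { 'or' }
  PREDICT(E' → ε) = { $, '*' }
For P:
  PREDICT(P → y) = { 'y' }
  PREDICT(P → c) = { 'c' }
  PREDICT(P → x) = { 'x' }
C, E have a single production, so nothing to check there.

All predict sets are disjoint. The grammar IS LL(1).

Answer: Yes, the grammar is LL(1).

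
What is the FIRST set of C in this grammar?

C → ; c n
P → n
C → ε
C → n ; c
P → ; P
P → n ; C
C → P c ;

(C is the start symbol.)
{ ';', 'n', ε }

To compute FIRST(C), examine every production with C on the left-hand side, reading each right-hand side left to right until a non-nullable symbol is reached.

FIRST sets of the other non-terminals involved (by the same procedure, iterated to a fixed point):
  FIRST(P) = { ';', 'n' }

From C → ; c n:
  - ';' is a terminal: add ';' and stop
From C → ε:
  - ε-production, so ε ∈ FIRST(C)
From C → n ; c:
  - n is a terminal: add 'n' and stop
From C → P c ;:
  - P is a non-terminal: add FIRST(P) \ {ε} = { ';', 'n' }
    P is not nullable, so stop

Collecting: FIRST(C) = { ';', 'n', ε }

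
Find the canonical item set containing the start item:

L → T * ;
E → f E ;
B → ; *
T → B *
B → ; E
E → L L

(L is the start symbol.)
{ [B → . ; *], [B → . ; E], [L → . T * ;], [L' → . L], [T → . B *] }

First, augment the grammar with L' → L
I₀ = CLOSURE({ [L' → . L] }):
  [L' → . L] has the dot before L: add [L → . T * ;]
  [L → . T * ;] has the dot before T: add [T → . B *]
  [T → . B *] has the dot before B: add [B → . ; *], [B → . ; E]
No further items can be added.

I₀ = { [B → . ; *], [B → . ; E], [L → . T * ;], [L' → . L], [T → . B *] }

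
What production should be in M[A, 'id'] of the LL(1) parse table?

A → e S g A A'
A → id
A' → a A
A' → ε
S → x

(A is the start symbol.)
A → id

To find M[A, 'id'], we find productions for A where 'id' is in the predict set (PREDICT(N → α) = (FIRST(α) \ {ε}) ∪ (FOLLOW(N) if α ⇒* ε)).

A → e S g A A': PREDICT = { 'e' }
A → id: PREDICT = { 'id' }
  'id' is in predict set, so this production goes in M[A, 'id']

M[A, 'id'] = A → id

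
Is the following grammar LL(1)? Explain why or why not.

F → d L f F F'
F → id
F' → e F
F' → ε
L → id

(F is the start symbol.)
No. Predict set conflict for F': { 'e' }

Relevant sets:
  FOLLOW(F') = { $, 'e' }

For F:
  PREDICT(F → d L f F F') = { 'd' }
  PREDICT(F → id) = { 'id' }
For F':
  PREDICT(F' → e F) = { 'e' }
  PREDICT(F' → ε) = { $, 'e' }
L has a single production, so nothing to check there.

Conflict found: Predict set conflict for F': { 'e' }
The grammar is NOT LL(1).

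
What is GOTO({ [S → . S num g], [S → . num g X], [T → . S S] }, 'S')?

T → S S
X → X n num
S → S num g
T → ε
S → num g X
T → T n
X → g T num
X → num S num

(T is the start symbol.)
GOTO(I, 'S') = CLOSURE({ [A → αX.β] : [A → α.Xβ] ∈ I, X = 'S' })

Items with dot before 'S', with the dot advanced:
  [S → . S num g] → [S → S . num g]
  [T → . S S] → [T → S . S]
Closure of the advanced items:
  [T → S . S] has the dot before S: add [S → . S num g], [S → . num g X]

GOTO = { [S → . S num g], [S → . num g X], [S → S . num g], [T → S . S] }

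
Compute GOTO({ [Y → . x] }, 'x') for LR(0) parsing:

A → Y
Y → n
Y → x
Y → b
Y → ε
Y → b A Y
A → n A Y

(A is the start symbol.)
GOTO(I, 'x') = CLOSURE({ [A → αX.β] : [A → α.Xβ] ∈ I, X = 'x' })

Items with dot before 'x', with the dot advanced:
  [Y → . x] → [Y → x .]
Closure adds nothing (no advanced item has the dot before a non-terminal).

GOTO = { [Y → x .] }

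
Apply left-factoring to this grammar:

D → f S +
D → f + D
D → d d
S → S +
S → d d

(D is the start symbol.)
D → f D'
D' → S +
D' → + D
D → d d
S → S +
S → d d

Left-factoring transforms A → αβ₁ | αβ₂ into A → αA' and A' → β₁ | β₂
(α is the longest common prefix among the alternatives). Repeat until
no nonterminal has two alternatives with a common prefix.

Round 1: D has alternatives sharing prefix 'f'. Introduce D': D → f D'
  Add: D' → S +
  Add: D' → + D

No remaining common prefixes — done.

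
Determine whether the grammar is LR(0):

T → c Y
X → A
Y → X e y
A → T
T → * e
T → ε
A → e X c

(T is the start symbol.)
No. Shift-reduce conflict between [T → .] and [T → . * e]

Augment with T' → T and build the canonical LR(0) collection (I0 = CLOSURE({[T' → . T]}), then GOTO on every symbol after a dot until no new states appear). It has 14 states:
  I0: { [T → . * e], [T → . c Y], [T → .], [T' → . T] }  — shift, reduce
  I1: { [T → * . e] }  — shift
  I2: { [T' → T .] }  — accept
  I3: { [A → . T], [A → . e X c], [T → . * e], [T → . c Y], [T → .], [T → c . Y], [X → . A], [Y → . X e y] }  — shift, reduce
  I4: { [X → A .] }  — reduce
  I5: { [A → T .] }  — reduce
  I6: { [Y → X . e y] }  — shift
  I7: { [T → c Y .] }  — reduce
  I8: { [A → . T], [A → . e X c], [A → e . X c], [T → . * e], [T → . c Y], [T → .], [X → . A] }  — shift, reduce
  I9: { [A → e X . c] }  — shift
  I10: { [A → e X c .] }  — reduce
  I11: { [Y → X e . y] }  — shift
  I12: { [Y → X e y .] }  — reduce
  I13: { [T → * e .] }  — reduce

Conflict in state I0:
  Shift-reduce conflict between [T → .] and [T → . * e]
So the grammar is NOT LR(0).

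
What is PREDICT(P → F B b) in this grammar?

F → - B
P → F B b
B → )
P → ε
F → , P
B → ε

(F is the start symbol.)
PREDICT(P → F B b) = (FIRST(RHS) \ {ε}) ∪ (FOLLOW(P) if ε ∈ FIRST(RHS), i.e. RHS ⇒* ε)
FIRST(F) = { ',', '-' }
FIRST(F B b) = { ',', '-' }
ε ∉ FIRST(F B b), so FOLLOW(P) is not added.
PREDICT(P → F B b) = { ',', '-' }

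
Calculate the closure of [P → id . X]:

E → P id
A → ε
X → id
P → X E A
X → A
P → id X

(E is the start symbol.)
{ [A → .], [P → id . X], [X → . A], [X → . id] }

To compute CLOSURE, for each item [A → α.Bβ] where B is a non-terminal, add [B → .γ] for all productions B → γ; repeat for the newly added items until nothing changes.

Start with: [P → id . X]
  [P → id . X] has the dot before X: add [X → . id], [X → . A]
  [X → . A] has the dot before A: add [A → .]
No further items can be added.

CLOSURE = { [A → .], [P → id . X], [X → . A], [X → . id] }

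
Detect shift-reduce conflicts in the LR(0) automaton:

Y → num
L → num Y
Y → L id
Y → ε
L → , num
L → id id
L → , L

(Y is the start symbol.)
Augment with Y' → Y and build the canonical LR(0) collection (I0 = CLOSURE({[Y' → . Y]}), then GOTO on every symbol after a dot until no new states appear). It has 11 states:
  I0: { [L → . , L], [L → . , num], [L → . id id], [L → . num Y], [Y → . L id], [Y → . num], [Y → .], [Y' → . Y] }  — shift, reduce
  I1: { [L → , . L], [L → , . num], [L → . , L], [L → . , num], [L → . id id], [L → . num Y] }  — shift
  I2: { [Y → L . id] }  — shift
  I3: { [Y' → Y .] }  — accept
  I4: { [L → id . id] }  — shift
  I5: { [L → . , L], [L → . , num], [L → . id id], [L → . num Y], [L → num . Y], [Y → . L id], [Y → . num], [Y → .], [Y → num .] }  — shift, 2 reduces
  I6: { [L → num Y .] }  — reduce
  I7: { [L → id id .] }  — reduce
  I8: { [Y → L id .] }  — reduce
  I9: { [L → , L .] }  — reduce
  I10: { [L → , num .], [L → . , L], [L → . , num], [L → . id id], [L → . num Y], [L → num . Y], [Y → . L id], [Y → . num], [Y → .] }  — shift, 2 reduces

I0 contains reduce item [Y → .] and shift items [L → . , L], [L → . , num], [L → . id id], [L → . num Y], [Y → . num] — shift-reduce conflict.
I5 contains reduce items [Y → .], [Y → num .] and shift items [L → . , L], [L → . , num], [L → . id id], [L → . num Y], [Y → . num] — shift-reduce conflict.
I10 contains reduce items [L → , num .], [Y → .] and shift items [L → . , L], [L → . , num], [L → . id id], [L → . num Y], [Y → . num] — shift-reduce conflict.

Answer: Yes — I0: [Y → .] vs [L → . , L]; I5: [Y → .] vs [L → . , L]; I10: [L → , num .] vs [L → . , L]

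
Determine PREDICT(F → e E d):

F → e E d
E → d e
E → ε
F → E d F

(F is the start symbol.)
{ 'e' }

PREDICT(F → e E d) = (FIRST(RHS) \ {ε}) ∪ (FOLLOW(F) if ε ∈ FIRST(RHS), i.e. RHS ⇒* ε)
FIRST(e E d) = { 'e' }
ε ∉ FIRST(e E d), so FOLLOW(F) is not added.
PREDICT(F → e E d) = { 'e' }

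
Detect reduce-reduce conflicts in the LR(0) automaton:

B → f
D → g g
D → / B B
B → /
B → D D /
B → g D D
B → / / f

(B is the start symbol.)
A reduce-reduce conflict occurs when an LR(0) state has two complete items [A → α .] and [B → β .] — both call for a reduction, and with no lookahead the parser cannot choose between them.

Augment with B' → B and build the canonical LR(0) collection (I0 = CLOSURE({[B' → . B]}), then GOTO on every symbol after a dot until no new states appear). It has 18 states:
  I0: { [B → . / / f], [B → . /], [B → . D D /], [B → . f], [B → . g D D], [B' → . B], [D → . / B B], [D → . g g] }  — shift
  I1: { [B → . / / f], [B → . /], [B → . D D /], [B → . f], [B → . g D D], [B → / . / f], [B → / .], [D → . / B B], [D → . g g], [D → / . B B] }  — shift, reduce
  I2: { [B' → B .] }  — accept
  I3: { [B → D . D /], [D → . / B B], [D → . g g] }  — shift
  I4: { [B → f .] }  — reduce
  I5: { [B → g . D D], [D → . / B B], [D → . g g], [D → g . g] }  — shift
  I6: { [B → . / / f], [B → . /], [B → . D D /], [B → . f], [B → . g D D], [D → . / B B], [D → . g g], [D → / . B B] }  — shift
  I7: { [B → g D . D], [D → . / B B], [D → . g g] }  — shift
  I8: { [D → g . g], [D → g g .] }  — shift, reduce
  I9: { [D → g g .] }  — reduce
  I10: { [B → g D D .] }  — reduce
  I11: { [D → g . g] }  — shift
  I12: { [B → . / / f], [B → . /], [B → . D D /], [B → . f], [B → . g D D], [D → . / B B], [D → . g g], [D → / B . B] }  — shift
  I13: { [D → / B B .] }  — reduce
  I14: { [B → D D . /] }  — shift
  I15: { [B → D D / .] }  — reduce
  I16: { [B → . / / f], [B → . /], [B → . D D /], [B → . f], [B → . g D D], [B → / . / f], [B → / .], [B → / / . f], [D → . / B B], [D → . g g], [D → / . B B] }  — shift, reduce
  I17: { [B → / / f .], [B → f .] }  — 2 reduces

I17 contains complete items [B → / / f .], [B → f .] — reduce-reduce conflict.

Answer: Yes — I17: [B → / / f .] vs [B → f .]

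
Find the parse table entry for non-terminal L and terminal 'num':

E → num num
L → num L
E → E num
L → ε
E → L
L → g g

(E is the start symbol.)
To find M[L, 'num'], we find productions for L where 'num' is in the predict set (PREDICT(N → α) = (FIRST(α) \ {ε}) ∪ (FOLLOW(N) if α ⇒* ε)).

Relevant sets:
  FOLLOW(L) = { $, 'num' }

L → num L: PREDICT = { 'num' }
  'num' is in predict set, so this production goes in M[L, 'num']
L → ε: PREDICT = { $, 'num' }
  'num' is in predict set, so this production goes in M[L, 'num']
L → g g: PREDICT = { 'g' }

M[L, 'num'] = L → num L, L → ε  (a multiply-defined cell — the grammar is not LL(1))

Answer: L → num L, L → ε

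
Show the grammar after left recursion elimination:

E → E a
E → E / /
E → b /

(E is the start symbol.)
E → b / E'
E' → a E'
E' → / / E'
E' → ε

E is directly left-recursive. The standard transformation for
  A → A α₁ | ... | A α_m | β₁ | ... | β_n
is
  A  → β₁ A' | ... | β_n A'
  A' → α₁ A' | ... | α_m A' | ε

E → b / becomes E → b / E'
E → E a becomes E' → a E'
E → E / / becomes E' → / / E'
Add E' → ε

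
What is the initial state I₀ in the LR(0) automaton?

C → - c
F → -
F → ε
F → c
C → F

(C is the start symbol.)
First, augment the grammar with C' → C
I₀ = CLOSURE({ [C' → . C] }):
  [C' → . C] has the dot before C: add [C → . - c], [C → . F]
  [C → . F] has the dot before F: add [F → . -], [F → .], [F → . c]
No further items can be added.

I₀ = { [C → . - c], [C → . F], [C' → . C], [F → . -], [F → . c], [F → .] }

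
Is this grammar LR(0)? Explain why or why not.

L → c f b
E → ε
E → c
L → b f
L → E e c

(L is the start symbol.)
No. Shift-reduce conflict between [E → .] and [E → . c]

A grammar is LR(0) if no state in the canonical LR(0) collection has:
  - both a shift item (dot before a terminal) and a complete item (shift-reduce conflict), or
  - two or more complete items (reduce-reduce conflict; the accept item [L' → L .] counts as a complete item here).

Augment with L' → L and build the canonical LR(0) collection (I0 = CLOSURE({[L' → . L]}), then GOTO on every symbol after a dot until no new states appear). It has 10 states:
  I0: { [E → . c], [E → .], [L → . E e c], [L → . b f], [L → . c f b], [L' → . L] }  — shift, reduce
  I1: { [L → E . e c] }  — shift
  I2: { [L' → L .] }  — accept
  I3: { [L → b . f] }  — shift
  I4: { [E → c .], [L → c . f b] }  — shift, reduce
  I5: { [L → c f . b] }  — shift
  I6: { [L → c f b .] }  — reduce
  I7: { [L → b f .] }  — reduce
  I8: { [L → E e . c] }  — shift
  I9: { [L → E e c .] }  — reduce

Conflict in state I0:
  Shift-reduce conflict between [E → .] and [E → . c]
So the grammar is NOT LR(0).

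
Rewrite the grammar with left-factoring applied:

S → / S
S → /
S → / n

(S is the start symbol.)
S → / S'
S' → S
S' → ε
S' → n

Left-factoring transforms A → αβ₁ | αβ₂ into A → αA' and A' → β₁ | β₂
(α is the longest common prefix among the alternatives). Repeat until
no nonterminal has two alternatives with a common prefix.

Round 1: S has alternatives sharing prefix '/'. Introduce S': S → / S'
  Add: S' → S
  Add: S' → ε
  Add: S' → n

No remaining common prefixes — done.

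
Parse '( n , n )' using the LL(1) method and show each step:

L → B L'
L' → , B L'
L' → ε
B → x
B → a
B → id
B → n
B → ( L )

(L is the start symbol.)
Stack is shown with the top on the left.

Stack          Input        Action
----------------------------------
L $            ( n , n ) $  output L → B L'
B L' $         ( n , n ) $  output B → ( L )
( L ) L' $     ( n , n ) $  match '('
L ) L' $       n , n ) $    output L → B L'
B L' ) L' $    n , n ) $    output B → n
n L' ) L' $    n , n ) $    match 'n'
L' ) L' $      , n ) $      output L' → , B L'
, B L' ) L' $  , n ) $      match ','
B L' ) L' $    n ) $        output B → n
n L' ) L' $    n ) $        match 'n'
L' ) L' $      ) $          output L' → ε
) L' $         ) $          match ')'
L' $           $            output L' → ε
$              $            accept

The string is accepted.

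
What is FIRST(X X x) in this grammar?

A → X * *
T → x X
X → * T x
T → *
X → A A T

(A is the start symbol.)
FIRST sets of the non-terminals involved (from the grammar, by fixed-point iteration):
  FIRST(X) = { '*' }

To compute FIRST(X X x), process the symbols left to right:
Symbol X is a non-terminal. Add FIRST(X) \ {ε} = { '*' }
X is not nullable (ε ∉ FIRST(X)), so stop here.
FIRST(X X x) = { '*' }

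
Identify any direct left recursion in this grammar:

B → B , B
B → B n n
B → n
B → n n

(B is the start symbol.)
Yes, B is left-recursive

B → B , B: LEFT RECURSIVE (starts with B)
B → B n n: LEFT RECURSIVE (starts with B)
B → n: starts with n
B → n n: starts with n

The grammar has direct left recursion on: B.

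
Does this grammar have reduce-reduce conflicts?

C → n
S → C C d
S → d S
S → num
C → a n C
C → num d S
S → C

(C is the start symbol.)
A reduce-reduce conflict occurs when an LR(0) state has two complete items [A → α .] and [B → β .] — both call for a reduction, and with no lookahead the parser cannot choose between them.

Augment with C' → C and build the canonical LR(0) collection (I0 = CLOSURE({[C' → . C]}), then GOTO on every symbol after a dot until no new states appear). It has 15 states:
  I0: { [C → . a n C], [C → . n], [C → . num d S], [C' → . C] }  — shift
  I1: { [C' → C .] }  — accept
  I2: { [C → a . n C] }  — shift
  I3: { [C → n .] }  — reduce
  I4: { [C → num . d S] }  — shift
  I5: { [C → . a n C], [C → . n], [C → . num d S], [C → num d . S], [S → . C C d], [S → . C], [S → . d S], [S → . num] }  — shift
  I6: { [C → . a n C], [C → . n], [C → . num d S], [S → C . C d], [S → C .] }  — shift, reduce
  I7: { [C → num d S .] }  — reduce
  I8: { [C → . a n C], [C → . n], [C → . num d S], [S → . C C d], [S → . C], [S → . d S], [S → . num], [S → d . S] }  — shift
  I9: { [C → num . d S], [S → num .] }  — shift, reduce
  I10: { [S → d S .] }  — reduce
  I11: { [S → C C . d] }  — shift
  I12: { [S → C C d .] }  — reduce
  I13: { [C → . a n C], [C → . n], [C → . num d S], [C → a n . C] }  — shift
  I14: { [C → a n C .] }  — reduce

No state contains more than one complete item.

Answer: No reduce-reduce conflicts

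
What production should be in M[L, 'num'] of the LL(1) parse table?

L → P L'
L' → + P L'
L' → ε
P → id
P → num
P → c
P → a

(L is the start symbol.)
L → P L'

To find M[L, 'num'], we find productions for L where 'num' is in the predict set (PREDICT(N → α) = (FIRST(α) \ {ε}) ∪ (FOLLOW(N) if α ⇒* ε)).

Relevant sets:
  FIRST(P) = { 'a', 'c', 'id', 'num' }

L → P L': PREDICT = { 'a', 'c', 'id', 'num' }
  'num' is in predict set, so this production goes in M[L, 'num']

M[L, 'num'] = L → P L'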